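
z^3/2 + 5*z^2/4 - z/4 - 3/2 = (z/2 + 1)*(z - 1)*(z + 3/2)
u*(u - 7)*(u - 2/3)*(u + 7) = u^4 - 2*u^3/3 - 49*u^2 + 98*u/3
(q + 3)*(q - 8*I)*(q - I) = q^3 + 3*q^2 - 9*I*q^2 - 8*q - 27*I*q - 24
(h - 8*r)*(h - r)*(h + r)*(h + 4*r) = h^4 - 4*h^3*r - 33*h^2*r^2 + 4*h*r^3 + 32*r^4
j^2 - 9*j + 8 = (j - 8)*(j - 1)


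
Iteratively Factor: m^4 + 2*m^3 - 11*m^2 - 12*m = (m)*(m^3 + 2*m^2 - 11*m - 12) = m*(m + 1)*(m^2 + m - 12) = m*(m - 3)*(m + 1)*(m + 4)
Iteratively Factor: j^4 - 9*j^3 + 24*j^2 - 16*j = (j - 4)*(j^3 - 5*j^2 + 4*j) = (j - 4)*(j - 1)*(j^2 - 4*j) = (j - 4)^2*(j - 1)*(j)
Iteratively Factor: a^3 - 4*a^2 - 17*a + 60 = (a - 3)*(a^2 - a - 20) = (a - 3)*(a + 4)*(a - 5)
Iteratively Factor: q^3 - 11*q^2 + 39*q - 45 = (q - 3)*(q^2 - 8*q + 15) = (q - 3)^2*(q - 5)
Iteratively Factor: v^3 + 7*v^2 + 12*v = (v + 4)*(v^2 + 3*v) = (v + 3)*(v + 4)*(v)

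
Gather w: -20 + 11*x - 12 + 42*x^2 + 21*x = 42*x^2 + 32*x - 32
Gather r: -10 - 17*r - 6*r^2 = -6*r^2 - 17*r - 10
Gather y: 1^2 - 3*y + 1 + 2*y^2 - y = 2*y^2 - 4*y + 2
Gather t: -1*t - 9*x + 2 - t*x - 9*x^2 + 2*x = t*(-x - 1) - 9*x^2 - 7*x + 2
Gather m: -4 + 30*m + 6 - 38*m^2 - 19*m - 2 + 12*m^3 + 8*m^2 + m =12*m^3 - 30*m^2 + 12*m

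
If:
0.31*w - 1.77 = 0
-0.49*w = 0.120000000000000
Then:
No Solution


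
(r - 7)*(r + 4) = r^2 - 3*r - 28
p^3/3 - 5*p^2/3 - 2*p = p*(p/3 + 1/3)*(p - 6)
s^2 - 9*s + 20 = (s - 5)*(s - 4)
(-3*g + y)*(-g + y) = 3*g^2 - 4*g*y + y^2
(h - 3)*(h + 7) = h^2 + 4*h - 21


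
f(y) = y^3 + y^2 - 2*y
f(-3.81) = -33.17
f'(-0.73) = -1.86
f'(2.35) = 19.27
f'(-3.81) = 33.93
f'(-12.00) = 406.00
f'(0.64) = 0.51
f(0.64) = -0.61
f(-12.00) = -1560.00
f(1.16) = 0.59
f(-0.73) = 1.60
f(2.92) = 27.58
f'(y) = 3*y^2 + 2*y - 2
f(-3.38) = -20.43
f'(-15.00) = 643.00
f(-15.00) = -3120.00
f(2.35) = 13.80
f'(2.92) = 29.42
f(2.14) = 10.10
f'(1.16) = 4.36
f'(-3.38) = 25.51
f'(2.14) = 16.02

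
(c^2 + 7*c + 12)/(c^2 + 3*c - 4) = (c + 3)/(c - 1)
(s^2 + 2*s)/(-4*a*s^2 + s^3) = (s + 2)/(s*(-4*a + s))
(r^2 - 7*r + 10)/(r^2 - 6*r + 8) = (r - 5)/(r - 4)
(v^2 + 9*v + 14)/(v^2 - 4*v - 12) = (v + 7)/(v - 6)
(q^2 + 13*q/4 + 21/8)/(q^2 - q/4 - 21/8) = (4*q + 7)/(4*q - 7)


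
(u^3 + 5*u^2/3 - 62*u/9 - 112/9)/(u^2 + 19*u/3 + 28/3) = (3*u^2 - 2*u - 16)/(3*(u + 4))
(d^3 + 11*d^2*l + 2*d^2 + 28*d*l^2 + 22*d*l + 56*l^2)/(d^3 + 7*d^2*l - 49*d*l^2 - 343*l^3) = (d^2 + 4*d*l + 2*d + 8*l)/(d^2 - 49*l^2)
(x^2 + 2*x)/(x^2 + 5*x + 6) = x/(x + 3)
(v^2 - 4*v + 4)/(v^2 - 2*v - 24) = (-v^2 + 4*v - 4)/(-v^2 + 2*v + 24)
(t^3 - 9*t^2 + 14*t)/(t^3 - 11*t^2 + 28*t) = (t - 2)/(t - 4)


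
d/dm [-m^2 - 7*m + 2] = -2*m - 7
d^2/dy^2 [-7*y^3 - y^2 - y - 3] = -42*y - 2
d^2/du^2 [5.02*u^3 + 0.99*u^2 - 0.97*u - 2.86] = 30.12*u + 1.98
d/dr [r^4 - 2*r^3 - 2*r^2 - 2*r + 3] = 4*r^3 - 6*r^2 - 4*r - 2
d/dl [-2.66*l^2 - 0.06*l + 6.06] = -5.32*l - 0.06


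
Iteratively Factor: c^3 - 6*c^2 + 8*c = (c - 4)*(c^2 - 2*c) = c*(c - 4)*(c - 2)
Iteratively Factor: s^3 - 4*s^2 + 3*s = (s - 1)*(s^2 - 3*s) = s*(s - 1)*(s - 3)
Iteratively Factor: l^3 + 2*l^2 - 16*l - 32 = (l - 4)*(l^2 + 6*l + 8) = (l - 4)*(l + 4)*(l + 2)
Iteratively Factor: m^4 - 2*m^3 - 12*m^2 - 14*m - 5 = (m - 5)*(m^3 + 3*m^2 + 3*m + 1) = (m - 5)*(m + 1)*(m^2 + 2*m + 1) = (m - 5)*(m + 1)^2*(m + 1)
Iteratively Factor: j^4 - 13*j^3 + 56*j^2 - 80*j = (j - 5)*(j^3 - 8*j^2 + 16*j) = (j - 5)*(j - 4)*(j^2 - 4*j) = j*(j - 5)*(j - 4)*(j - 4)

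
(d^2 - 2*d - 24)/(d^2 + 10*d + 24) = (d - 6)/(d + 6)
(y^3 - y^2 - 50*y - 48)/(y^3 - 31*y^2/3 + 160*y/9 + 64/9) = 9*(y^2 + 7*y + 6)/(9*y^2 - 21*y - 8)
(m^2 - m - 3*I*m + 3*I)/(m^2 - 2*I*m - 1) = (-m^2 + m + 3*I*m - 3*I)/(-m^2 + 2*I*m + 1)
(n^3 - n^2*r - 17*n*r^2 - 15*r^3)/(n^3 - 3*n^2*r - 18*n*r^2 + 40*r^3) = (-n^2 - 4*n*r - 3*r^2)/(-n^2 - 2*n*r + 8*r^2)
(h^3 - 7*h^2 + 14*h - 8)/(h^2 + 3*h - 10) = (h^2 - 5*h + 4)/(h + 5)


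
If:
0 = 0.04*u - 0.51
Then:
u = 12.75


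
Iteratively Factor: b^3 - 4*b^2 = (b - 4)*(b^2) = b*(b - 4)*(b)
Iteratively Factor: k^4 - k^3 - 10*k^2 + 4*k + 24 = (k - 2)*(k^3 + k^2 - 8*k - 12) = (k - 2)*(k + 2)*(k^2 - k - 6) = (k - 2)*(k + 2)^2*(k - 3)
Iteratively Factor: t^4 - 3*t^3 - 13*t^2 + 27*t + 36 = (t - 4)*(t^3 + t^2 - 9*t - 9) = (t - 4)*(t + 3)*(t^2 - 2*t - 3) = (t - 4)*(t - 3)*(t + 3)*(t + 1)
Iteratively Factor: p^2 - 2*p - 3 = (p + 1)*(p - 3)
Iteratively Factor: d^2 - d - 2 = (d + 1)*(d - 2)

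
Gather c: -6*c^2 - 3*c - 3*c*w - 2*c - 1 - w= -6*c^2 + c*(-3*w - 5) - w - 1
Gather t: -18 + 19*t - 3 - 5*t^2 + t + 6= -5*t^2 + 20*t - 15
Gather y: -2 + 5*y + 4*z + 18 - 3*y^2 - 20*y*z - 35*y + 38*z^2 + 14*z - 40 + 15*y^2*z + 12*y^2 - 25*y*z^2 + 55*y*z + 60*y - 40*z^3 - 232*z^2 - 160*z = y^2*(15*z + 9) + y*(-25*z^2 + 35*z + 30) - 40*z^3 - 194*z^2 - 142*z - 24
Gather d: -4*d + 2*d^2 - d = 2*d^2 - 5*d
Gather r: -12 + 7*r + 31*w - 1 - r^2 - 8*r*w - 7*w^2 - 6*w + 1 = -r^2 + r*(7 - 8*w) - 7*w^2 + 25*w - 12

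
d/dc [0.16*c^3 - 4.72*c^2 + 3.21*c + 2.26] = 0.48*c^2 - 9.44*c + 3.21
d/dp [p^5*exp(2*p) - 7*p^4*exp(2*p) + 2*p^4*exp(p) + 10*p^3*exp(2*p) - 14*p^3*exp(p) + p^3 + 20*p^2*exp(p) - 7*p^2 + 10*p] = 2*p^5*exp(2*p) - 9*p^4*exp(2*p) + 2*p^4*exp(p) - 8*p^3*exp(2*p) - 6*p^3*exp(p) + 30*p^2*exp(2*p) - 22*p^2*exp(p) + 3*p^2 + 40*p*exp(p) - 14*p + 10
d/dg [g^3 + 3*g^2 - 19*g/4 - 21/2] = 3*g^2 + 6*g - 19/4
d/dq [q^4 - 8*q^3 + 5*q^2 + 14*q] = 4*q^3 - 24*q^2 + 10*q + 14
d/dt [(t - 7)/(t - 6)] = (t - 6)^(-2)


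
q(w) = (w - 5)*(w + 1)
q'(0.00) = -4.00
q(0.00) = -5.00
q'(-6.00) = -16.00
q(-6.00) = 55.00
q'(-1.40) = -6.80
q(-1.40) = 2.56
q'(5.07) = 6.14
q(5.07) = 0.42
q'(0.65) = -2.70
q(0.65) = -7.18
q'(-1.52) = -7.04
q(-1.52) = 3.39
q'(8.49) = 12.98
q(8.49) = 33.12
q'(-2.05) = -8.10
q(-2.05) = 7.40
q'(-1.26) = -6.52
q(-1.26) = 1.63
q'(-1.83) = -7.66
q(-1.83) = 5.67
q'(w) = 2*w - 4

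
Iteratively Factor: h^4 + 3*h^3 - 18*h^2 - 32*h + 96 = (h - 3)*(h^3 + 6*h^2 - 32) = (h - 3)*(h + 4)*(h^2 + 2*h - 8) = (h - 3)*(h - 2)*(h + 4)*(h + 4)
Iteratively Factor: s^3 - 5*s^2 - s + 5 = (s - 5)*(s^2 - 1) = (s - 5)*(s - 1)*(s + 1)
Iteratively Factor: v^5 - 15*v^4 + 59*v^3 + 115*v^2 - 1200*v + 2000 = (v - 5)*(v^4 - 10*v^3 + 9*v^2 + 160*v - 400) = (v - 5)*(v - 4)*(v^3 - 6*v^2 - 15*v + 100) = (v - 5)^2*(v - 4)*(v^2 - v - 20) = (v - 5)^2*(v - 4)*(v + 4)*(v - 5)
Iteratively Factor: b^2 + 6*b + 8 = (b + 2)*(b + 4)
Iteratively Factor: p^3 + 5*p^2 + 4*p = (p)*(p^2 + 5*p + 4) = p*(p + 1)*(p + 4)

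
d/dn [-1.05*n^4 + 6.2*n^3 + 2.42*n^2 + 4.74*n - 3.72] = -4.2*n^3 + 18.6*n^2 + 4.84*n + 4.74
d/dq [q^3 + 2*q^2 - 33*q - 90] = 3*q^2 + 4*q - 33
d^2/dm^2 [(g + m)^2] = 2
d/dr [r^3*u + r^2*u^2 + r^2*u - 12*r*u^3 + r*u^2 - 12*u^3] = u*(3*r^2 + 2*r*u + 2*r - 12*u^2 + u)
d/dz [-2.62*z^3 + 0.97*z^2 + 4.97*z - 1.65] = -7.86*z^2 + 1.94*z + 4.97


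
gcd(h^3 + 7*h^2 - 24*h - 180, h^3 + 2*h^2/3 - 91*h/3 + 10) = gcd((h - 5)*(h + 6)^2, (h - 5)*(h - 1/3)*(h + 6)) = h^2 + h - 30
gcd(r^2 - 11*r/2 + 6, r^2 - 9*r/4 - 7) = r - 4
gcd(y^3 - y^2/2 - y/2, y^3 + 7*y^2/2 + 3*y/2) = y^2 + y/2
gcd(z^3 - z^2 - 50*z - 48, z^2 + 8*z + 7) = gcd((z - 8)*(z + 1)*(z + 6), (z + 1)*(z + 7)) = z + 1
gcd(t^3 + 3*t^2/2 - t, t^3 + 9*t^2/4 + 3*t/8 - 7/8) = t - 1/2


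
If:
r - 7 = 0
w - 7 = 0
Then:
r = 7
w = 7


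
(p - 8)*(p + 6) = p^2 - 2*p - 48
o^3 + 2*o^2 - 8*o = o*(o - 2)*(o + 4)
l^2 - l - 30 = (l - 6)*(l + 5)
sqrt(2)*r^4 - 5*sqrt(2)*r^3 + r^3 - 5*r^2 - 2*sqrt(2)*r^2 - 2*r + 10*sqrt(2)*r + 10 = (r - 5)*(r - sqrt(2))*(r + sqrt(2))*(sqrt(2)*r + 1)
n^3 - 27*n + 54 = (n - 3)^2*(n + 6)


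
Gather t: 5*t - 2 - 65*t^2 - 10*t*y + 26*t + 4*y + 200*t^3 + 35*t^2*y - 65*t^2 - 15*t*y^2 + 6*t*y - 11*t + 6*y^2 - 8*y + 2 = 200*t^3 + t^2*(35*y - 130) + t*(-15*y^2 - 4*y + 20) + 6*y^2 - 4*y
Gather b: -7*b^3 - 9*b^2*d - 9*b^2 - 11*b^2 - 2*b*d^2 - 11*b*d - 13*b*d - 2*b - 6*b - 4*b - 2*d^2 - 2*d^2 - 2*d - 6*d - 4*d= -7*b^3 + b^2*(-9*d - 20) + b*(-2*d^2 - 24*d - 12) - 4*d^2 - 12*d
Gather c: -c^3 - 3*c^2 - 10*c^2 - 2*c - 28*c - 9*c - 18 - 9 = -c^3 - 13*c^2 - 39*c - 27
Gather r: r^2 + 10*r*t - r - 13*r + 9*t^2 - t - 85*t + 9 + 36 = r^2 + r*(10*t - 14) + 9*t^2 - 86*t + 45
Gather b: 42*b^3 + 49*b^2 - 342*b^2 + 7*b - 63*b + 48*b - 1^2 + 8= 42*b^3 - 293*b^2 - 8*b + 7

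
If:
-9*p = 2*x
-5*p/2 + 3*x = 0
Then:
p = 0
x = 0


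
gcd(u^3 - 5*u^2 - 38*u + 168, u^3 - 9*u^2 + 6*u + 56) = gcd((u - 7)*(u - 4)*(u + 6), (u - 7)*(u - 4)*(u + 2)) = u^2 - 11*u + 28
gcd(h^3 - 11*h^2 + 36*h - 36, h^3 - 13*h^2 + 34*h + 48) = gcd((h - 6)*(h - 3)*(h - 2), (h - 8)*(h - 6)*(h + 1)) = h - 6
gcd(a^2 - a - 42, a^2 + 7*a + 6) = a + 6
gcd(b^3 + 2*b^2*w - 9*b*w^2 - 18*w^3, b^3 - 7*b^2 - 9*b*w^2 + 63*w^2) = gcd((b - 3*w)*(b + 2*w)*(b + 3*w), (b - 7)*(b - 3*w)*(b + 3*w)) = -b^2 + 9*w^2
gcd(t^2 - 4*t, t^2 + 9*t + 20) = 1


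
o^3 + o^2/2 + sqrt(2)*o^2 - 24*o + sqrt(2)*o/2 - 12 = (o + 1/2)*(o - 3*sqrt(2))*(o + 4*sqrt(2))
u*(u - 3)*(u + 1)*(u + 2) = u^4 - 7*u^2 - 6*u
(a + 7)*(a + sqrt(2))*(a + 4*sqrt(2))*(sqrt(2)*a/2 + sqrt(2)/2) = sqrt(2)*a^4/2 + 5*a^3 + 4*sqrt(2)*a^3 + 15*sqrt(2)*a^2/2 + 40*a^2 + 35*a + 32*sqrt(2)*a + 28*sqrt(2)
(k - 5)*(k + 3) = k^2 - 2*k - 15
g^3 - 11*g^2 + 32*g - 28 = (g - 7)*(g - 2)^2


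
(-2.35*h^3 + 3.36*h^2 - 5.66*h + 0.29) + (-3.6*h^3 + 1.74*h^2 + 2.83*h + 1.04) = -5.95*h^3 + 5.1*h^2 - 2.83*h + 1.33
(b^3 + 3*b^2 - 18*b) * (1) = b^3 + 3*b^2 - 18*b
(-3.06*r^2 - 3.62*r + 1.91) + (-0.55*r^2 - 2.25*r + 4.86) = -3.61*r^2 - 5.87*r + 6.77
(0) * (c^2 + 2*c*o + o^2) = 0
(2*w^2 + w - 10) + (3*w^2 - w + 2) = 5*w^2 - 8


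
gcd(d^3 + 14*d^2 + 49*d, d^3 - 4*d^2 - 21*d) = d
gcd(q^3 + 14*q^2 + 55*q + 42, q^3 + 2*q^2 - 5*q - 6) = q + 1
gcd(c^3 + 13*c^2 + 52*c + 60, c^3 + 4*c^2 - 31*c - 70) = c + 2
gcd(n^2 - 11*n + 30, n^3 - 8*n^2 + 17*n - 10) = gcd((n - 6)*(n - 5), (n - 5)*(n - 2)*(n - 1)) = n - 5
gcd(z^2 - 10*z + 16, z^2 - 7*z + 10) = z - 2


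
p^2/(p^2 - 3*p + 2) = p^2/(p^2 - 3*p + 2)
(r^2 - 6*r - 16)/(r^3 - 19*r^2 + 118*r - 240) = (r + 2)/(r^2 - 11*r + 30)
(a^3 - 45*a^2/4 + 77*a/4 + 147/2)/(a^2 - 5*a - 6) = (4*a^2 - 21*a - 49)/(4*(a + 1))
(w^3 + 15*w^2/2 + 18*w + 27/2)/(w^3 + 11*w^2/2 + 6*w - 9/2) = (2*w + 3)/(2*w - 1)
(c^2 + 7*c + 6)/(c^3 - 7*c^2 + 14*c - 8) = (c^2 + 7*c + 6)/(c^3 - 7*c^2 + 14*c - 8)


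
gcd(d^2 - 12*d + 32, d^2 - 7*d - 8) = d - 8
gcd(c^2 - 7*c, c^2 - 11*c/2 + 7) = 1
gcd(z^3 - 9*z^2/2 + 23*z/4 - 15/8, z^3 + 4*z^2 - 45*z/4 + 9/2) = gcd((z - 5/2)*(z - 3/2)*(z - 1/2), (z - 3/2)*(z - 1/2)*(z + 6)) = z^2 - 2*z + 3/4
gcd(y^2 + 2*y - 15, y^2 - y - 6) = y - 3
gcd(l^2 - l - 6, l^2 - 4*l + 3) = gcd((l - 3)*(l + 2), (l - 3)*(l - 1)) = l - 3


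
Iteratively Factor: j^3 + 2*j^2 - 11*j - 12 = (j + 1)*(j^2 + j - 12) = (j + 1)*(j + 4)*(j - 3)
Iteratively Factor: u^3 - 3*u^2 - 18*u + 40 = (u - 2)*(u^2 - u - 20) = (u - 5)*(u - 2)*(u + 4)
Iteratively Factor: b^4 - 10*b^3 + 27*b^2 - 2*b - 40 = (b - 5)*(b^3 - 5*b^2 + 2*b + 8) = (b - 5)*(b - 2)*(b^2 - 3*b - 4) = (b - 5)*(b - 4)*(b - 2)*(b + 1)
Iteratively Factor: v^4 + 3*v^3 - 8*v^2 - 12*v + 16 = (v - 1)*(v^3 + 4*v^2 - 4*v - 16) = (v - 2)*(v - 1)*(v^2 + 6*v + 8) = (v - 2)*(v - 1)*(v + 4)*(v + 2)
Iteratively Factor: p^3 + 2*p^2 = (p)*(p^2 + 2*p) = p^2*(p + 2)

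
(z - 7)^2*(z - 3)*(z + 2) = z^4 - 15*z^3 + 57*z^2 + 35*z - 294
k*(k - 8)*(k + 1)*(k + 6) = k^4 - k^3 - 50*k^2 - 48*k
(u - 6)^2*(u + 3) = u^3 - 9*u^2 + 108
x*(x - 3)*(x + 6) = x^3 + 3*x^2 - 18*x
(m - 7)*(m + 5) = m^2 - 2*m - 35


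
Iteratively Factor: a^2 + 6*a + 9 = (a + 3)*(a + 3)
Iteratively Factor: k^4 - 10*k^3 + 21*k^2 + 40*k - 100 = (k + 2)*(k^3 - 12*k^2 + 45*k - 50) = (k - 5)*(k + 2)*(k^2 - 7*k + 10) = (k - 5)*(k - 2)*(k + 2)*(k - 5)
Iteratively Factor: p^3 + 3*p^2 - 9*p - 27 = (p - 3)*(p^2 + 6*p + 9) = (p - 3)*(p + 3)*(p + 3)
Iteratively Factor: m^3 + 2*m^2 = (m)*(m^2 + 2*m) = m^2*(m + 2)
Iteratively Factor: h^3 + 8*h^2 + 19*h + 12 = (h + 3)*(h^2 + 5*h + 4) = (h + 1)*(h + 3)*(h + 4)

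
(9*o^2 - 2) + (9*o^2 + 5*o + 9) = 18*o^2 + 5*o + 7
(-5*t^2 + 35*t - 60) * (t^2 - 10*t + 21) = -5*t^4 + 85*t^3 - 515*t^2 + 1335*t - 1260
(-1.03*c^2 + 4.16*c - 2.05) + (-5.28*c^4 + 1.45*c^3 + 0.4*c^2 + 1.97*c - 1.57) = -5.28*c^4 + 1.45*c^3 - 0.63*c^2 + 6.13*c - 3.62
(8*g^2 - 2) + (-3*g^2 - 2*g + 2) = 5*g^2 - 2*g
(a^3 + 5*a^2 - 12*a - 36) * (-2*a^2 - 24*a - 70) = -2*a^5 - 34*a^4 - 166*a^3 + 10*a^2 + 1704*a + 2520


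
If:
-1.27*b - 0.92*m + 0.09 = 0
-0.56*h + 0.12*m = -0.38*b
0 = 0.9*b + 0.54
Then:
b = -0.60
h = -0.21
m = 0.93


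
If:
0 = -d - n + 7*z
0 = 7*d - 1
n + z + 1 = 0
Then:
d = 1/7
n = -25/28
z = -3/28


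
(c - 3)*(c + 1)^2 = c^3 - c^2 - 5*c - 3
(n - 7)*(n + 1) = n^2 - 6*n - 7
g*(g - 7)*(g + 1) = g^3 - 6*g^2 - 7*g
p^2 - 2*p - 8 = (p - 4)*(p + 2)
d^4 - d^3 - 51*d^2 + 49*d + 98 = (d - 7)*(d - 2)*(d + 1)*(d + 7)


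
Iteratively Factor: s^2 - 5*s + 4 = (s - 1)*(s - 4)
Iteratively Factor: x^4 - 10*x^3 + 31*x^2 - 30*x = (x - 5)*(x^3 - 5*x^2 + 6*x) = (x - 5)*(x - 2)*(x^2 - 3*x) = x*(x - 5)*(x - 2)*(x - 3)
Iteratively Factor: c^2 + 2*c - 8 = (c - 2)*(c + 4)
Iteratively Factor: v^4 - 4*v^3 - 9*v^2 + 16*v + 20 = (v + 2)*(v^3 - 6*v^2 + 3*v + 10) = (v - 2)*(v + 2)*(v^2 - 4*v - 5) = (v - 2)*(v + 1)*(v + 2)*(v - 5)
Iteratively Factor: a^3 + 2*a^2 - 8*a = (a + 4)*(a^2 - 2*a) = (a - 2)*(a + 4)*(a)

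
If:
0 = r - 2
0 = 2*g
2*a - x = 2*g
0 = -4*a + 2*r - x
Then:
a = 2/3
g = 0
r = 2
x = 4/3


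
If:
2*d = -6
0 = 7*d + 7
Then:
No Solution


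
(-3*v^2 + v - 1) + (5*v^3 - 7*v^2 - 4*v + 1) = 5*v^3 - 10*v^2 - 3*v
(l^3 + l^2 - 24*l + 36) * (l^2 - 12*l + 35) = l^5 - 11*l^4 - l^3 + 359*l^2 - 1272*l + 1260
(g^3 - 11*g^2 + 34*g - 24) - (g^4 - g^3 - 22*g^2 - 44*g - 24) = -g^4 + 2*g^3 + 11*g^2 + 78*g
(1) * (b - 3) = b - 3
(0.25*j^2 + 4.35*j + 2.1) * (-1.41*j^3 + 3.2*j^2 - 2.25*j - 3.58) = -0.3525*j^5 - 5.3335*j^4 + 10.3965*j^3 - 3.9625*j^2 - 20.298*j - 7.518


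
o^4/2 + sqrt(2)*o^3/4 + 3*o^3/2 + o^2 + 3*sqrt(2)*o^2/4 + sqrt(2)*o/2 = o*(o/2 + 1)*(o + 1)*(o + sqrt(2)/2)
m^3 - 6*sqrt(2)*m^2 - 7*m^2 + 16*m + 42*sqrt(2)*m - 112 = (m - 7)*(m - 4*sqrt(2))*(m - 2*sqrt(2))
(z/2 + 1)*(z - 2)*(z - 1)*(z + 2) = z^4/2 + z^3/2 - 3*z^2 - 2*z + 4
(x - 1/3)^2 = x^2 - 2*x/3 + 1/9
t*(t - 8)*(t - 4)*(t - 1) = t^4 - 13*t^3 + 44*t^2 - 32*t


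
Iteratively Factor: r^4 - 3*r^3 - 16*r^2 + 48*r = (r - 3)*(r^3 - 16*r) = r*(r - 3)*(r^2 - 16) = r*(r - 3)*(r + 4)*(r - 4)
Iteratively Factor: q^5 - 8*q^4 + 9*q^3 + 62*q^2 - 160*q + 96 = (q - 4)*(q^4 - 4*q^3 - 7*q^2 + 34*q - 24) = (q - 4)*(q - 1)*(q^3 - 3*q^2 - 10*q + 24) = (q - 4)*(q - 1)*(q + 3)*(q^2 - 6*q + 8) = (q - 4)^2*(q - 1)*(q + 3)*(q - 2)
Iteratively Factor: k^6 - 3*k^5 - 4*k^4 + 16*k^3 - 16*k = (k - 2)*(k^5 - k^4 - 6*k^3 + 4*k^2 + 8*k) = (k - 2)^2*(k^4 + k^3 - 4*k^2 - 4*k) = (k - 2)^2*(k + 1)*(k^3 - 4*k) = (k - 2)^2*(k + 1)*(k + 2)*(k^2 - 2*k) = k*(k - 2)^2*(k + 1)*(k + 2)*(k - 2)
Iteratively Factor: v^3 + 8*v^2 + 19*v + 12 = (v + 4)*(v^2 + 4*v + 3) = (v + 3)*(v + 4)*(v + 1)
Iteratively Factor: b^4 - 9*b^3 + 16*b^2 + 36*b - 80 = (b - 4)*(b^3 - 5*b^2 - 4*b + 20) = (b - 4)*(b + 2)*(b^2 - 7*b + 10) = (b - 5)*(b - 4)*(b + 2)*(b - 2)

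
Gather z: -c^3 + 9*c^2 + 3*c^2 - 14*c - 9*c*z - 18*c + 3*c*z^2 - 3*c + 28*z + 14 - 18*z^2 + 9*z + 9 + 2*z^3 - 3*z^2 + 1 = -c^3 + 12*c^2 - 35*c + 2*z^3 + z^2*(3*c - 21) + z*(37 - 9*c) + 24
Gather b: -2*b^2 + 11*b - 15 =-2*b^2 + 11*b - 15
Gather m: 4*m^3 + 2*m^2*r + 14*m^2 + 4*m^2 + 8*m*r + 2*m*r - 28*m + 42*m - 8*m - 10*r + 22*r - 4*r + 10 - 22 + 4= 4*m^3 + m^2*(2*r + 18) + m*(10*r + 6) + 8*r - 8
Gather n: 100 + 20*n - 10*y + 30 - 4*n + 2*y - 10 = 16*n - 8*y + 120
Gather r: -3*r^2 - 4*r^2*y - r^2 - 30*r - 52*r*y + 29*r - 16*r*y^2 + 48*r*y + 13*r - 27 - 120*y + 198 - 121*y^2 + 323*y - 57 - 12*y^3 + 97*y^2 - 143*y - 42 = r^2*(-4*y - 4) + r*(-16*y^2 - 4*y + 12) - 12*y^3 - 24*y^2 + 60*y + 72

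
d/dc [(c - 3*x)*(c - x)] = 2*c - 4*x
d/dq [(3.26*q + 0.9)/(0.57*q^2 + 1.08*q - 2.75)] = (1.8582*q^2 + 3.5208*q - (1.14*q + 1.08)*(3.26*q + 0.9) - 8.965)/(0.57*q^2 + 1.08*q - 2.75)^2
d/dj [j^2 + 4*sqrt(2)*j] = 2*j + 4*sqrt(2)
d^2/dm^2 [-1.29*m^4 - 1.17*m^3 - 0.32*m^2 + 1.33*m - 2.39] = -15.48*m^2 - 7.02*m - 0.64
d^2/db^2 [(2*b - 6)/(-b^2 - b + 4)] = 4*(-(b - 3)*(2*b + 1)^2 + (3*b - 2)*(b^2 + b - 4))/(b^2 + b - 4)^3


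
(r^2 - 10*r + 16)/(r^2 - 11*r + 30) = (r^2 - 10*r + 16)/(r^2 - 11*r + 30)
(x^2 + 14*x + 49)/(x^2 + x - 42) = (x + 7)/(x - 6)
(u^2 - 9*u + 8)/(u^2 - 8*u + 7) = (u - 8)/(u - 7)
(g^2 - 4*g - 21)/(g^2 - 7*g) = (g + 3)/g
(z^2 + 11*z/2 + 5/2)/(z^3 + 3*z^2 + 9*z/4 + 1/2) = 2*(z + 5)/(2*z^2 + 5*z + 2)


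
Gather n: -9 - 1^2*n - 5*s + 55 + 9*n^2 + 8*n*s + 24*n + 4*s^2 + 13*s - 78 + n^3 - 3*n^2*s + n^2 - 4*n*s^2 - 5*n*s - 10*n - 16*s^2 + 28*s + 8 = n^3 + n^2*(10 - 3*s) + n*(-4*s^2 + 3*s + 13) - 12*s^2 + 36*s - 24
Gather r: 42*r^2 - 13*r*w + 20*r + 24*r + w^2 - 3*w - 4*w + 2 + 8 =42*r^2 + r*(44 - 13*w) + w^2 - 7*w + 10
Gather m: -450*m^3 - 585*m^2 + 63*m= -450*m^3 - 585*m^2 + 63*m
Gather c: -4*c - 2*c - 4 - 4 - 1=-6*c - 9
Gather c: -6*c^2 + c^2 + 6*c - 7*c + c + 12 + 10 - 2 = 20 - 5*c^2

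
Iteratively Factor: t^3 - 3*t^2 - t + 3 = (t - 3)*(t^2 - 1) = (t - 3)*(t + 1)*(t - 1)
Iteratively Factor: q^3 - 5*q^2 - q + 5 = (q - 1)*(q^2 - 4*q - 5) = (q - 5)*(q - 1)*(q + 1)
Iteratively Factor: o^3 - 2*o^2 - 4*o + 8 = (o + 2)*(o^2 - 4*o + 4) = (o - 2)*(o + 2)*(o - 2)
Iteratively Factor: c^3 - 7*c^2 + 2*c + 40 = (c - 5)*(c^2 - 2*c - 8) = (c - 5)*(c + 2)*(c - 4)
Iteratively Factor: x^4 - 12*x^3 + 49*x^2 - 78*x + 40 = (x - 1)*(x^3 - 11*x^2 + 38*x - 40) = (x - 4)*(x - 1)*(x^2 - 7*x + 10) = (x - 4)*(x - 2)*(x - 1)*(x - 5)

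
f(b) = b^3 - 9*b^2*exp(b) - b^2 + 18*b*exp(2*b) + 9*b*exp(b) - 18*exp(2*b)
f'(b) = -9*b^2*exp(b) + 3*b^2 + 36*b*exp(2*b) - 9*b*exp(b) - 2*b - 18*exp(2*b) + 9*exp(b)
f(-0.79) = -13.53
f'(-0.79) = -1.35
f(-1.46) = -15.14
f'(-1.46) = 6.20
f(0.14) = -19.25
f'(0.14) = -8.67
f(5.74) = 8179640.63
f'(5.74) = 18147585.75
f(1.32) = 67.04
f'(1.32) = 346.77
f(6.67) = 63169098.19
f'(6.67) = 137706816.40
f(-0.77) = -13.56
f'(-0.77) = -1.58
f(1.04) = 4.75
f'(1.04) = 128.21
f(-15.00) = -3600.00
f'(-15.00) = 705.00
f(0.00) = -18.00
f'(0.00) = -9.00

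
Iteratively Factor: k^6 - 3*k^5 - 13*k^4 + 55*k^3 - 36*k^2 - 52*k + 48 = (k - 3)*(k^5 - 13*k^3 + 16*k^2 + 12*k - 16) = (k - 3)*(k + 1)*(k^4 - k^3 - 12*k^2 + 28*k - 16) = (k - 3)*(k - 1)*(k + 1)*(k^3 - 12*k + 16) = (k - 3)*(k - 2)*(k - 1)*(k + 1)*(k^2 + 2*k - 8) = (k - 3)*(k - 2)*(k - 1)*(k + 1)*(k + 4)*(k - 2)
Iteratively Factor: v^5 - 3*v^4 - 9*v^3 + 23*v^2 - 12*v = (v - 1)*(v^4 - 2*v^3 - 11*v^2 + 12*v) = v*(v - 1)*(v^3 - 2*v^2 - 11*v + 12) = v*(v - 1)*(v + 3)*(v^2 - 5*v + 4) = v*(v - 1)^2*(v + 3)*(v - 4)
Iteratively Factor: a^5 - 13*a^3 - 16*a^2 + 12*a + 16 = (a - 1)*(a^4 + a^3 - 12*a^2 - 28*a - 16) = (a - 1)*(a + 1)*(a^3 - 12*a - 16) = (a - 1)*(a + 1)*(a + 2)*(a^2 - 2*a - 8) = (a - 4)*(a - 1)*(a + 1)*(a + 2)*(a + 2)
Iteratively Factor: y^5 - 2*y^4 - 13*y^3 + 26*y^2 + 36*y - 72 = (y + 2)*(y^4 - 4*y^3 - 5*y^2 + 36*y - 36) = (y + 2)*(y + 3)*(y^3 - 7*y^2 + 16*y - 12) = (y - 2)*(y + 2)*(y + 3)*(y^2 - 5*y + 6) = (y - 2)^2*(y + 2)*(y + 3)*(y - 3)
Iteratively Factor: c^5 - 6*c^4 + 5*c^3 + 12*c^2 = (c - 3)*(c^4 - 3*c^3 - 4*c^2) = c*(c - 3)*(c^3 - 3*c^2 - 4*c) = c*(c - 4)*(c - 3)*(c^2 + c) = c*(c - 4)*(c - 3)*(c + 1)*(c)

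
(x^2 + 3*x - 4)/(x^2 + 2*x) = (x^2 + 3*x - 4)/(x*(x + 2))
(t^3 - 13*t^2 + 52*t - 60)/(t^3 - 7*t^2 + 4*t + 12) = (t - 5)/(t + 1)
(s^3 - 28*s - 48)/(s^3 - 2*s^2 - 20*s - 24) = (s + 4)/(s + 2)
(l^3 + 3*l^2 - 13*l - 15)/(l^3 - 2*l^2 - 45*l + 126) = (l^2 + 6*l + 5)/(l^2 + l - 42)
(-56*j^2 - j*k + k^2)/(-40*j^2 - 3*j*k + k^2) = (7*j + k)/(5*j + k)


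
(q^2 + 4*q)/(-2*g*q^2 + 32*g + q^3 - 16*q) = q/(-2*g*q + 8*g + q^2 - 4*q)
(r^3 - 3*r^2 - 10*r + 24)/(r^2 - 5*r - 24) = (r^2 - 6*r + 8)/(r - 8)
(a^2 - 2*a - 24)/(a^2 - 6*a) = (a + 4)/a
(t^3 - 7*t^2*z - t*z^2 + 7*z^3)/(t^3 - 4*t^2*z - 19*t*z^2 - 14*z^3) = (t - z)/(t + 2*z)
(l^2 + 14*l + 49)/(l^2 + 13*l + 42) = (l + 7)/(l + 6)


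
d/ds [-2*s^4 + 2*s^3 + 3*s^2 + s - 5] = -8*s^3 + 6*s^2 + 6*s + 1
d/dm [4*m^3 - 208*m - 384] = 12*m^2 - 208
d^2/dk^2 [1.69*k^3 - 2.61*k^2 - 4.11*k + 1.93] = 10.14*k - 5.22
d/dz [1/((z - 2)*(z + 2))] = -2*z/(z^4 - 8*z^2 + 16)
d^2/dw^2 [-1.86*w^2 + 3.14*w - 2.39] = -3.72000000000000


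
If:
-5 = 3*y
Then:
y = -5/3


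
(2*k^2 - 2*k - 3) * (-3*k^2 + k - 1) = -6*k^4 + 8*k^3 + 5*k^2 - k + 3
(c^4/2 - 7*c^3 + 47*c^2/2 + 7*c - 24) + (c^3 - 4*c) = c^4/2 - 6*c^3 + 47*c^2/2 + 3*c - 24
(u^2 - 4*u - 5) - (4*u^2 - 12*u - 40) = -3*u^2 + 8*u + 35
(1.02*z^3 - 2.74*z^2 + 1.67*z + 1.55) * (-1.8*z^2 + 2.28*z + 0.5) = -1.836*z^5 + 7.2576*z^4 - 8.7432*z^3 - 0.352400000000001*z^2 + 4.369*z + 0.775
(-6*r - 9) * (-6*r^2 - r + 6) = 36*r^3 + 60*r^2 - 27*r - 54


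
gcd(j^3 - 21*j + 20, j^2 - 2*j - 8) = j - 4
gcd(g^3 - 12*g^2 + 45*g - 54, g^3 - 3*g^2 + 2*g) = 1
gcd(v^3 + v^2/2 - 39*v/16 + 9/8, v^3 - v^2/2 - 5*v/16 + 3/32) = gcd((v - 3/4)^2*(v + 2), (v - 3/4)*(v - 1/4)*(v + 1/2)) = v - 3/4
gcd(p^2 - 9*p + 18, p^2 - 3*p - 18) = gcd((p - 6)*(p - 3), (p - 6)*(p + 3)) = p - 6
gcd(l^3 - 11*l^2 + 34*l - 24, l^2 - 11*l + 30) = l - 6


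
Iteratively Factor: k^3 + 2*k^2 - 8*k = (k + 4)*(k^2 - 2*k) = k*(k + 4)*(k - 2)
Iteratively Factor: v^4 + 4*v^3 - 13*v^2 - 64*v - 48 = (v + 3)*(v^3 + v^2 - 16*v - 16) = (v + 1)*(v + 3)*(v^2 - 16) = (v + 1)*(v + 3)*(v + 4)*(v - 4)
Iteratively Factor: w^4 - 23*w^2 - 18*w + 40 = (w + 2)*(w^3 - 2*w^2 - 19*w + 20) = (w + 2)*(w + 4)*(w^2 - 6*w + 5) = (w - 1)*(w + 2)*(w + 4)*(w - 5)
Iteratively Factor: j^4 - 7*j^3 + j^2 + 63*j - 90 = (j - 5)*(j^3 - 2*j^2 - 9*j + 18) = (j - 5)*(j - 2)*(j^2 - 9) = (j - 5)*(j - 3)*(j - 2)*(j + 3)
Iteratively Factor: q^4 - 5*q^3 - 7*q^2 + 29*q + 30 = (q - 3)*(q^3 - 2*q^2 - 13*q - 10) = (q - 5)*(q - 3)*(q^2 + 3*q + 2) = (q - 5)*(q - 3)*(q + 1)*(q + 2)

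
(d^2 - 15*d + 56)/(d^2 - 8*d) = (d - 7)/d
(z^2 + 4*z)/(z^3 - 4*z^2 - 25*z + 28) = z/(z^2 - 8*z + 7)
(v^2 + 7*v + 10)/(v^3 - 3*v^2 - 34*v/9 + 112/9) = 9*(v + 5)/(9*v^2 - 45*v + 56)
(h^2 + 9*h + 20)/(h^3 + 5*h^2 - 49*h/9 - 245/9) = 9*(h + 4)/(9*h^2 - 49)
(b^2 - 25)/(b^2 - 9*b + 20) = (b + 5)/(b - 4)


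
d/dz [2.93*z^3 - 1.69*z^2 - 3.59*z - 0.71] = 8.79*z^2 - 3.38*z - 3.59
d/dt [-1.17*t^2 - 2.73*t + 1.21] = -2.34*t - 2.73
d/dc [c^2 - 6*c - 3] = 2*c - 6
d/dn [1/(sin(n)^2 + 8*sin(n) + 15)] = -2*(sin(n) + 4)*cos(n)/(sin(n)^2 + 8*sin(n) + 15)^2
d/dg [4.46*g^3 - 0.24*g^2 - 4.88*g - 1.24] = 13.38*g^2 - 0.48*g - 4.88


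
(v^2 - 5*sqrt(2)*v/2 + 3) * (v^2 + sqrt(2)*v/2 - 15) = v^4 - 2*sqrt(2)*v^3 - 29*v^2/2 + 39*sqrt(2)*v - 45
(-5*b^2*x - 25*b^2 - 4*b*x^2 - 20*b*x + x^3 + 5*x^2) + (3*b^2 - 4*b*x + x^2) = -5*b^2*x - 22*b^2 - 4*b*x^2 - 24*b*x + x^3 + 6*x^2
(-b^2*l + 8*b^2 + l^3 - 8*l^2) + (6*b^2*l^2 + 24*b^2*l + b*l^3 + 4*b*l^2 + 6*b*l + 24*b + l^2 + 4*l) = 6*b^2*l^2 + 23*b^2*l + 8*b^2 + b*l^3 + 4*b*l^2 + 6*b*l + 24*b + l^3 - 7*l^2 + 4*l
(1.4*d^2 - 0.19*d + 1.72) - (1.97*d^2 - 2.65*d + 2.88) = -0.57*d^2 + 2.46*d - 1.16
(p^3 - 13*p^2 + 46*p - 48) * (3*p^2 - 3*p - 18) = 3*p^5 - 42*p^4 + 159*p^3 - 48*p^2 - 684*p + 864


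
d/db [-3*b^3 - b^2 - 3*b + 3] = -9*b^2 - 2*b - 3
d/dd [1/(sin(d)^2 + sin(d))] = -(2/tan(d) + cos(d)/sin(d)^2)/(sin(d) + 1)^2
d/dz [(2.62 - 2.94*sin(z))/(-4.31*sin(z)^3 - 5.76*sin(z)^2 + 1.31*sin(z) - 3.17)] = (-25.3428*sin(z)^3 + 16.9422*sin(z)^2 + 30.1824*sin(z) + 5.8876)*cos(z)/(18.5761*sin(z)^6 + 49.6512*sin(z)^5 + 21.8854*sin(z)^4 + 12.2342*sin(z)^3 + 38.2345*sin(z)^2 - 8.3054*sin(z) + 10.0489)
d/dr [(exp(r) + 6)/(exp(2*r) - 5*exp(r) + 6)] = (-(exp(r) + 6)*(2*exp(r) - 5) + exp(2*r) - 5*exp(r) + 6)*exp(r)/(exp(2*r) - 5*exp(r) + 6)^2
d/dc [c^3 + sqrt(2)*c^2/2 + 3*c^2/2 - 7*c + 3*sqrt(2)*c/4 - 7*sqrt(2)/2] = 3*c^2 + sqrt(2)*c + 3*c - 7 + 3*sqrt(2)/4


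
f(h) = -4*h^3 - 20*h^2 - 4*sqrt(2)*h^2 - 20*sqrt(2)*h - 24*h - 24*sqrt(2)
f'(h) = -12*h^2 - 40*h - 8*sqrt(2)*h - 20*sqrt(2) - 24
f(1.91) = -255.27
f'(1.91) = -194.07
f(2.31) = -340.93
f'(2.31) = -234.85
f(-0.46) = -14.93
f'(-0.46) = -31.22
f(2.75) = -454.94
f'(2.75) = -284.15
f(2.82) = -475.12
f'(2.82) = -292.42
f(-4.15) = 27.06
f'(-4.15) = -46.00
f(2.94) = -511.07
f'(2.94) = -306.87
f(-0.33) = -19.34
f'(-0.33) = -36.66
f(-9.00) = 1274.41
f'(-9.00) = -562.46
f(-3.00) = 0.00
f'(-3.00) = -6.34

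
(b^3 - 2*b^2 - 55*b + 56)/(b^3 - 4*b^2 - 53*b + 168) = (b - 1)/(b - 3)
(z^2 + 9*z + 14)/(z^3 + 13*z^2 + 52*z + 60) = (z + 7)/(z^2 + 11*z + 30)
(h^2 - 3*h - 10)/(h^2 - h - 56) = (-h^2 + 3*h + 10)/(-h^2 + h + 56)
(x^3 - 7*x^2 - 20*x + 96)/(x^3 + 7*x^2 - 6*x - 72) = (x - 8)/(x + 6)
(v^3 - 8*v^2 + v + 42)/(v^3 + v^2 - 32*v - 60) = (v^2 - 10*v + 21)/(v^2 - v - 30)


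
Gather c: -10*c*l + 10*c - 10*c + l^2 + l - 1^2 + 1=-10*c*l + l^2 + l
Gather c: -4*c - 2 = -4*c - 2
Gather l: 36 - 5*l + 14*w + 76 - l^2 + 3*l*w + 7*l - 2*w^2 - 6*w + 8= -l^2 + l*(3*w + 2) - 2*w^2 + 8*w + 120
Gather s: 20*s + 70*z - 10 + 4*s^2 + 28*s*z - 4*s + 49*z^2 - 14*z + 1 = 4*s^2 + s*(28*z + 16) + 49*z^2 + 56*z - 9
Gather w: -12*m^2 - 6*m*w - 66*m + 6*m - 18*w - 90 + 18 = -12*m^2 - 60*m + w*(-6*m - 18) - 72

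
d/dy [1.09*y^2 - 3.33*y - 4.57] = 2.18*y - 3.33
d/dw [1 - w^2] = -2*w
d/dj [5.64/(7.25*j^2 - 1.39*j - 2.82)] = (7.8396 - 81.78*j)/(-7.25*j^2 + 1.39*j + 2.82)^2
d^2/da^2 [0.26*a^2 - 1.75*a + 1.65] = 0.520000000000000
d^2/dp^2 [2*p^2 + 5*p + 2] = 4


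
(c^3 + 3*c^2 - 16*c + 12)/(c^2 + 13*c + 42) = (c^2 - 3*c + 2)/(c + 7)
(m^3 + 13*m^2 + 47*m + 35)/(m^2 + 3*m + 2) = (m^2 + 12*m + 35)/(m + 2)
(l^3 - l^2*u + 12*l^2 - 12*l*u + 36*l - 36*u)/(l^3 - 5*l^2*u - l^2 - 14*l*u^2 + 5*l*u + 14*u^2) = (l^3 - l^2*u + 12*l^2 - 12*l*u + 36*l - 36*u)/(l^3 - 5*l^2*u - l^2 - 14*l*u^2 + 5*l*u + 14*u^2)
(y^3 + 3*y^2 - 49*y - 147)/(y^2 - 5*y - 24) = (y^2 - 49)/(y - 8)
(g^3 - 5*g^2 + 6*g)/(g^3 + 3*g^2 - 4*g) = (g^2 - 5*g + 6)/(g^2 + 3*g - 4)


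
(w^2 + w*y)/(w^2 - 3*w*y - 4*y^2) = w/(w - 4*y)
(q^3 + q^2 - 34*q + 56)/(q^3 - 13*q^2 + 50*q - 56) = (q + 7)/(q - 7)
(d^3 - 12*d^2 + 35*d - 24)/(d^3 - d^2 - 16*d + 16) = (d^2 - 11*d + 24)/(d^2 - 16)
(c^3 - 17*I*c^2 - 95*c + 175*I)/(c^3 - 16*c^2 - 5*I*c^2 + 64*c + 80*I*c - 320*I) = (c^2 - 12*I*c - 35)/(c^2 - 16*c + 64)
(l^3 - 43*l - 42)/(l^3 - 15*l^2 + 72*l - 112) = (l^2 + 7*l + 6)/(l^2 - 8*l + 16)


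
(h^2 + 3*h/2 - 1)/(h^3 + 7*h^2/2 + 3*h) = (2*h - 1)/(h*(2*h + 3))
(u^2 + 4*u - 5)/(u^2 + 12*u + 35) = (u - 1)/(u + 7)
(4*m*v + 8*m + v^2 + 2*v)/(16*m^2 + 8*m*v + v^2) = (v + 2)/(4*m + v)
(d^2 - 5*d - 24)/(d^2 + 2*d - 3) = (d - 8)/(d - 1)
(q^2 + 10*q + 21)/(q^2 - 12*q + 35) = (q^2 + 10*q + 21)/(q^2 - 12*q + 35)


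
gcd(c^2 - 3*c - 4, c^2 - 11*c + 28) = c - 4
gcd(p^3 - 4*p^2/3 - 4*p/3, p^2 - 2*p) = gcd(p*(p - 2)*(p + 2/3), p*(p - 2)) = p^2 - 2*p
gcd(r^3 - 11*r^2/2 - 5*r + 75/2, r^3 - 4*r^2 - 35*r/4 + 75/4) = r^2 - 5*r/2 - 25/2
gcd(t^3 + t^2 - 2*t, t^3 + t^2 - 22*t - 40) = t + 2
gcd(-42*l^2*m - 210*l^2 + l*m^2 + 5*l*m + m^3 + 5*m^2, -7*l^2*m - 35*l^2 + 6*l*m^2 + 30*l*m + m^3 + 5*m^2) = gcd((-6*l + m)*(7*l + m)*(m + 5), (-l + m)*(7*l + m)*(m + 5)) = 7*l*m + 35*l + m^2 + 5*m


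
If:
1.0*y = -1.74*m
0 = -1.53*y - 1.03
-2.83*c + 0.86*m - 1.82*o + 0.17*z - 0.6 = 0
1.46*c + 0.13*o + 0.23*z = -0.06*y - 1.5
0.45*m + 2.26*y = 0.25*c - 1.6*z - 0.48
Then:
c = -1.21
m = 0.39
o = 1.77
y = -0.67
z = 0.35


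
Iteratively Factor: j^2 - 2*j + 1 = (j - 1)*(j - 1)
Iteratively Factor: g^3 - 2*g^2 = (g)*(g^2 - 2*g) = g^2*(g - 2)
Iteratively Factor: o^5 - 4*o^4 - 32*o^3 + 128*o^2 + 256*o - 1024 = (o - 4)*(o^4 - 32*o^2 + 256) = (o - 4)*(o + 4)*(o^3 - 4*o^2 - 16*o + 64) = (o - 4)^2*(o + 4)*(o^2 - 16) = (o - 4)^3*(o + 4)*(o + 4)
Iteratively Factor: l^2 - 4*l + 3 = (l - 1)*(l - 3)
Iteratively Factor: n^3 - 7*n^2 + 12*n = (n)*(n^2 - 7*n + 12) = n*(n - 3)*(n - 4)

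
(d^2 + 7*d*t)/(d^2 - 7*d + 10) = d*(d + 7*t)/(d^2 - 7*d + 10)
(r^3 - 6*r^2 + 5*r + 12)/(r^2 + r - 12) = (r^2 - 3*r - 4)/(r + 4)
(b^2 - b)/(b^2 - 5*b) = (b - 1)/(b - 5)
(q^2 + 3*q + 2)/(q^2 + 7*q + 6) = (q + 2)/(q + 6)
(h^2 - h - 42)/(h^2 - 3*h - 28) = (h + 6)/(h + 4)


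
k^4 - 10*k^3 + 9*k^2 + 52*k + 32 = (k - 8)*(k - 4)*(k + 1)^2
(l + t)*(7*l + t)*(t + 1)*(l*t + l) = 7*l^3*t^2 + 14*l^3*t + 7*l^3 + 8*l^2*t^3 + 16*l^2*t^2 + 8*l^2*t + l*t^4 + 2*l*t^3 + l*t^2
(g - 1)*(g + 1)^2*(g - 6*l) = g^4 - 6*g^3*l + g^3 - 6*g^2*l - g^2 + 6*g*l - g + 6*l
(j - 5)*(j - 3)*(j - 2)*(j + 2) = j^4 - 8*j^3 + 11*j^2 + 32*j - 60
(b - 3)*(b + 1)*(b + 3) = b^3 + b^2 - 9*b - 9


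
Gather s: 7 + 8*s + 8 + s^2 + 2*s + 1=s^2 + 10*s + 16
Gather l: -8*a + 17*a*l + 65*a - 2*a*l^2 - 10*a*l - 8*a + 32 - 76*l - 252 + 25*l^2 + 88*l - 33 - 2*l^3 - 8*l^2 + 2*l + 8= 49*a - 2*l^3 + l^2*(17 - 2*a) + l*(7*a + 14) - 245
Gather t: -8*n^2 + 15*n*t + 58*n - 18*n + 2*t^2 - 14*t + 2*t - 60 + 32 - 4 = -8*n^2 + 40*n + 2*t^2 + t*(15*n - 12) - 32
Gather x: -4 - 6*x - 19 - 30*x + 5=-36*x - 18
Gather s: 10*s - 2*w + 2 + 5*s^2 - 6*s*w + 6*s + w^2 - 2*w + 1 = 5*s^2 + s*(16 - 6*w) + w^2 - 4*w + 3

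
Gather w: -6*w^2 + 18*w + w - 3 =-6*w^2 + 19*w - 3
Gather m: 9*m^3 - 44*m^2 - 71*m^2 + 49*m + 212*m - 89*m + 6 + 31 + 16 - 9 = 9*m^3 - 115*m^2 + 172*m + 44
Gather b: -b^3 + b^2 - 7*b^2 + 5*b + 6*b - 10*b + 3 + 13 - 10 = -b^3 - 6*b^2 + b + 6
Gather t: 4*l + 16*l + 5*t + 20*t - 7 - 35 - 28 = 20*l + 25*t - 70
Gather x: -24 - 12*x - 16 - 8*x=-20*x - 40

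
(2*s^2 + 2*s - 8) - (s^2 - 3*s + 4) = s^2 + 5*s - 12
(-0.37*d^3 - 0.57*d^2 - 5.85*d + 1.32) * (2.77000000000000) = -1.0249*d^3 - 1.5789*d^2 - 16.2045*d + 3.6564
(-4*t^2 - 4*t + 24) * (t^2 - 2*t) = -4*t^4 + 4*t^3 + 32*t^2 - 48*t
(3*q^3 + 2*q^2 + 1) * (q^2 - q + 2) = 3*q^5 - q^4 + 4*q^3 + 5*q^2 - q + 2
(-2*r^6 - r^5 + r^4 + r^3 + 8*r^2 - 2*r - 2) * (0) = 0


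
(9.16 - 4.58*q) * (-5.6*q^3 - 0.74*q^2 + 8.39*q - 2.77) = 25.648*q^4 - 47.9068*q^3 - 45.2046*q^2 + 89.539*q - 25.3732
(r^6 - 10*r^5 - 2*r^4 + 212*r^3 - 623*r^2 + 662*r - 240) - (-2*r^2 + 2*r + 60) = r^6 - 10*r^5 - 2*r^4 + 212*r^3 - 621*r^2 + 660*r - 300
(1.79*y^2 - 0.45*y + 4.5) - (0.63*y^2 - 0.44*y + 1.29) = 1.16*y^2 - 0.01*y + 3.21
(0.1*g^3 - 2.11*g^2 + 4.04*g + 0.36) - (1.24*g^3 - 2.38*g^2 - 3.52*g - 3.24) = -1.14*g^3 + 0.27*g^2 + 7.56*g + 3.6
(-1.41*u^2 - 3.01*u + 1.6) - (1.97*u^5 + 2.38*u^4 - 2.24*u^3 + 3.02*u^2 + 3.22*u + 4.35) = -1.97*u^5 - 2.38*u^4 + 2.24*u^3 - 4.43*u^2 - 6.23*u - 2.75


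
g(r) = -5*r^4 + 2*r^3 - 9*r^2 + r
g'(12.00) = -33911.00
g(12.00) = -101508.00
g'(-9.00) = 15229.00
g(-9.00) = -35001.00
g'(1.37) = -63.83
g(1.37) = -27.99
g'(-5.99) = 4622.54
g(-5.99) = -7195.66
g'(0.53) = -9.83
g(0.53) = -2.09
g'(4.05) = -1302.09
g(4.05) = -1355.92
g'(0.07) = -0.24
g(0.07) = 0.03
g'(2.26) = -239.90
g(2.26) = -151.06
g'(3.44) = -804.07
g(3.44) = -721.82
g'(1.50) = -80.00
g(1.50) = -37.31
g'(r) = -20*r^3 + 6*r^2 - 18*r + 1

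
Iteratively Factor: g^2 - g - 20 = (g + 4)*(g - 5)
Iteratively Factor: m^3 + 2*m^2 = (m + 2)*(m^2) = m*(m + 2)*(m)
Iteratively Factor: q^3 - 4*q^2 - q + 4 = (q + 1)*(q^2 - 5*q + 4) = (q - 4)*(q + 1)*(q - 1)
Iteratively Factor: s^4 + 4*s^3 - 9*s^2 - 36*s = (s + 3)*(s^3 + s^2 - 12*s) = (s - 3)*(s + 3)*(s^2 + 4*s) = s*(s - 3)*(s + 3)*(s + 4)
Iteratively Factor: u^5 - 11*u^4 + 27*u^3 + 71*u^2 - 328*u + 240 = (u - 4)*(u^4 - 7*u^3 - u^2 + 67*u - 60) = (u - 4)*(u - 1)*(u^3 - 6*u^2 - 7*u + 60) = (u - 5)*(u - 4)*(u - 1)*(u^2 - u - 12) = (u - 5)*(u - 4)*(u - 1)*(u + 3)*(u - 4)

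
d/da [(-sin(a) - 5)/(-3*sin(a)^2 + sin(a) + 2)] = 3*(-10*sin(a) + cos(a)^2)*cos(a)/(-3*sin(a)^2 + sin(a) + 2)^2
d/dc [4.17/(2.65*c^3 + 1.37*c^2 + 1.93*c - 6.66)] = (-33.1515*c^2 - 11.4258*c - 8.0481)/(2.65*c^3 + 1.37*c^2 + 1.93*c - 6.66)^2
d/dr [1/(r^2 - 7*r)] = (7 - 2*r)/(r^2*(r - 7)^2)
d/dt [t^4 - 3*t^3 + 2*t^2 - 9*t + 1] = 4*t^3 - 9*t^2 + 4*t - 9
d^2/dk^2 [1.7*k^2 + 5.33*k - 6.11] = 3.40000000000000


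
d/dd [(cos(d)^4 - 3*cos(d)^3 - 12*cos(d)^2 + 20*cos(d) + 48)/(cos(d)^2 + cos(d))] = 2*(-cos(d)^5 + 3*cos(d)^3 + 16*cos(d)^2 + 48*cos(d) + 24)*sin(d)/((cos(d) + 1)^2*cos(d)^2)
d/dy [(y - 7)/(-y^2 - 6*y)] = (y^2 - 14*y - 42)/(y^2*(y^2 + 12*y + 36))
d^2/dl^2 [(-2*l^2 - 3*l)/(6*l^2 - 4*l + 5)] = 4*(-78*l^3 + 90*l^2 + 135*l - 55)/(216*l^6 - 432*l^5 + 828*l^4 - 784*l^3 + 690*l^2 - 300*l + 125)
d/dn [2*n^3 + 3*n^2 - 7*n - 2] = 6*n^2 + 6*n - 7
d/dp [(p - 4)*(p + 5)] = 2*p + 1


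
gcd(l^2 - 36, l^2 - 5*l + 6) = 1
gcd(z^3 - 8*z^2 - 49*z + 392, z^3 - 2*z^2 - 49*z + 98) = z^2 - 49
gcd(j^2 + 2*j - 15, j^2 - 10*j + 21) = j - 3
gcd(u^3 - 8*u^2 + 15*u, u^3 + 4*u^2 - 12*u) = u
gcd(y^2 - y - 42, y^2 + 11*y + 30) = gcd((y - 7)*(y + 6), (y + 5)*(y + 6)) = y + 6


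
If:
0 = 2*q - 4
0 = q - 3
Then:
No Solution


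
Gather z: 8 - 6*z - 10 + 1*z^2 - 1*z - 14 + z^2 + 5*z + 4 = 2*z^2 - 2*z - 12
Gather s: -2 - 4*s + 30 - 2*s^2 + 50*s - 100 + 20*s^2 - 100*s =18*s^2 - 54*s - 72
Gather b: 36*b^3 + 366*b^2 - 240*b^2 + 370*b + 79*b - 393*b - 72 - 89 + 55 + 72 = 36*b^3 + 126*b^2 + 56*b - 34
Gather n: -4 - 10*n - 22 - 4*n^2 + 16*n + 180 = -4*n^2 + 6*n + 154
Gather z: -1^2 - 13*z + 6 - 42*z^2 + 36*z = -42*z^2 + 23*z + 5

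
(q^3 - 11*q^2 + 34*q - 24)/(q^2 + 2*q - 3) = (q^2 - 10*q + 24)/(q + 3)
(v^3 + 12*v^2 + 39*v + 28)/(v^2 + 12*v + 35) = (v^2 + 5*v + 4)/(v + 5)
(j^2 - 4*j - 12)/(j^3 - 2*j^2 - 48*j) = (-j^2 + 4*j + 12)/(j*(-j^2 + 2*j + 48))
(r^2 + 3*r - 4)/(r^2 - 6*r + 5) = (r + 4)/(r - 5)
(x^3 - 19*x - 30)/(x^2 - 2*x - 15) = x + 2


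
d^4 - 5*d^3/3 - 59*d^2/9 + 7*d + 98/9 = (d - 7/3)^2*(d + 1)*(d + 2)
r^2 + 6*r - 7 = (r - 1)*(r + 7)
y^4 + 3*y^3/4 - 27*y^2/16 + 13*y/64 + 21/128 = (y - 3/4)*(y - 1/2)*(y + 1/4)*(y + 7/4)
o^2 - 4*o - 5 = (o - 5)*(o + 1)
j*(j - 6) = j^2 - 6*j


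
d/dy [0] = 0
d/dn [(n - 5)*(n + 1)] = 2*n - 4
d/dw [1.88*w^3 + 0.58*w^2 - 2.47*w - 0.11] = 5.64*w^2 + 1.16*w - 2.47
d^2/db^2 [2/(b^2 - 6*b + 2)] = 4*(-b^2 + 6*b + 4*(b - 3)^2 - 2)/(b^2 - 6*b + 2)^3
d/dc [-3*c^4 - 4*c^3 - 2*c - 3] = -12*c^3 - 12*c^2 - 2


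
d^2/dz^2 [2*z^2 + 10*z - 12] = 4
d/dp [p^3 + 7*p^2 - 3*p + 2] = 3*p^2 + 14*p - 3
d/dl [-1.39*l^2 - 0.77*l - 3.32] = -2.78*l - 0.77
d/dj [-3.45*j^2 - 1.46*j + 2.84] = -6.9*j - 1.46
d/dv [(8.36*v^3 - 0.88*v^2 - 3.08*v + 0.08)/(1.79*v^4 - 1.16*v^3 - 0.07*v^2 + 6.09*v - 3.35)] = (-14.9644*v^6 + 3.1504*v^5 + 14.9336*v^4 + 94.1064*v^3 - 89.3144*v^2 + 5.9072*v + 9.8308)/(3.2041*v^8 - 4.1528*v^7 + 1.095*v^6 + 21.9646*v^5 - 26.1169*v^4 + 6.9194*v^3 + 37.5571*v^2 - 40.803*v + 11.2225)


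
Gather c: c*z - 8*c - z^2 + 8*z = c*(z - 8) - z^2 + 8*z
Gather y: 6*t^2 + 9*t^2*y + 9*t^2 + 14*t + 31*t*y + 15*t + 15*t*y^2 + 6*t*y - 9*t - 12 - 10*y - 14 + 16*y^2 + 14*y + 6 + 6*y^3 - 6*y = 15*t^2 + 20*t + 6*y^3 + y^2*(15*t + 16) + y*(9*t^2 + 37*t - 2) - 20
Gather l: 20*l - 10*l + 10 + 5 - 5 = 10*l + 10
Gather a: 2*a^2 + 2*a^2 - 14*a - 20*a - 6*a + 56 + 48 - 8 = 4*a^2 - 40*a + 96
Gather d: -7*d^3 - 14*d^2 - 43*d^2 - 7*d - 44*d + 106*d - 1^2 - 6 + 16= -7*d^3 - 57*d^2 + 55*d + 9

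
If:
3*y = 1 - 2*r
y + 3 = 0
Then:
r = 5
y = -3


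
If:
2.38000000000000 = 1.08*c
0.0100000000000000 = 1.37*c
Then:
No Solution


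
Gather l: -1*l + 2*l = l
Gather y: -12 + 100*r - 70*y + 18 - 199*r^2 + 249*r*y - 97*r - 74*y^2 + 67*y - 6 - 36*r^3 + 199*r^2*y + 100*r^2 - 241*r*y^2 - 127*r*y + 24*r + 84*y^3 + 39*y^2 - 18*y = -36*r^3 - 99*r^2 + 27*r + 84*y^3 + y^2*(-241*r - 35) + y*(199*r^2 + 122*r - 21)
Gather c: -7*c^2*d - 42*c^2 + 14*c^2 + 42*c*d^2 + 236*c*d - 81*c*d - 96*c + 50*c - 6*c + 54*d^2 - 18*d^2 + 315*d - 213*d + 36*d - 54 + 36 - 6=c^2*(-7*d - 28) + c*(42*d^2 + 155*d - 52) + 36*d^2 + 138*d - 24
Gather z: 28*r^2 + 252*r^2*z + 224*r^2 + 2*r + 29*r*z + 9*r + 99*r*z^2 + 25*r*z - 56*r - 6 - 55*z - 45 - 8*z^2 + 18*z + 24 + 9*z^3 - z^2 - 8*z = 252*r^2 - 45*r + 9*z^3 + z^2*(99*r - 9) + z*(252*r^2 + 54*r - 45) - 27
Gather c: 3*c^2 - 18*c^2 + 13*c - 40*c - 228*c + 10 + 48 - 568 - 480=-15*c^2 - 255*c - 990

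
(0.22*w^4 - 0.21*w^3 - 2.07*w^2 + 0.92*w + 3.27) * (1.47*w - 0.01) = 0.3234*w^5 - 0.3109*w^4 - 3.0408*w^3 + 1.3731*w^2 + 4.7977*w - 0.0327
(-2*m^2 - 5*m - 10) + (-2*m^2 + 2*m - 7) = -4*m^2 - 3*m - 17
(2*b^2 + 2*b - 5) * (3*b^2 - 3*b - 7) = 6*b^4 - 35*b^2 + b + 35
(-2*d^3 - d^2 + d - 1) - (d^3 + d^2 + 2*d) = -3*d^3 - 2*d^2 - d - 1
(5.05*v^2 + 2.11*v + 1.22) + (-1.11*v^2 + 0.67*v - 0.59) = 3.94*v^2 + 2.78*v + 0.63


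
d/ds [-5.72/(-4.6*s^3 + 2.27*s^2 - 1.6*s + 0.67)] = (-78.936*s^2 + 25.9688*s - 9.152)/(4.6*s^3 - 2.27*s^2 + 1.6*s - 0.67)^2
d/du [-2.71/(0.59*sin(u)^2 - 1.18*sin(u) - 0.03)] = 3.1978*(sin(u) - 1)*cos(u)/(-0.59*sin(u)^2 + 1.18*sin(u) + 0.03)^2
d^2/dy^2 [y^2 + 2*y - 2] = 2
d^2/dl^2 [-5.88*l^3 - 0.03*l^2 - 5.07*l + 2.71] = -35.28*l - 0.06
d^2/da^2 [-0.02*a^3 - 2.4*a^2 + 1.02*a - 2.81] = -0.12*a - 4.8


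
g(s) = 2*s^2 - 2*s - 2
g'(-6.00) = -26.00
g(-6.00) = 82.00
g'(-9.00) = -38.00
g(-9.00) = 178.00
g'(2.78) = 9.12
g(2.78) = 7.90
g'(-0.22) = -2.88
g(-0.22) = -1.46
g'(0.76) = 1.04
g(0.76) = -2.36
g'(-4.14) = -18.56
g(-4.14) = 40.56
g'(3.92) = 13.68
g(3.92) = 20.89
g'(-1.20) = -6.80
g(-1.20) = 3.28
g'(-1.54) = -8.16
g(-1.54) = 5.82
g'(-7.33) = -31.32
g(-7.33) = 120.12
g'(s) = 4*s - 2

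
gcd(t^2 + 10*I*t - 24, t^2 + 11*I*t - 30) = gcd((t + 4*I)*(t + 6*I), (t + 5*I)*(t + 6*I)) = t + 6*I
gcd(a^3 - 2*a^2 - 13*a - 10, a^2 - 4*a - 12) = a + 2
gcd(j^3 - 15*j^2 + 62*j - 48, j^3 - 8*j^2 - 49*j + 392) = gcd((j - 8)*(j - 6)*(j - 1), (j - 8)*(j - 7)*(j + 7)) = j - 8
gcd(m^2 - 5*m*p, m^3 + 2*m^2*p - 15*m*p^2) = m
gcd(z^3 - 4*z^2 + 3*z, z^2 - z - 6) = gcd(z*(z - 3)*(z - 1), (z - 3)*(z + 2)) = z - 3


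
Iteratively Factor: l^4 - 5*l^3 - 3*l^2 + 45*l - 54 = (l + 3)*(l^3 - 8*l^2 + 21*l - 18) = (l - 2)*(l + 3)*(l^2 - 6*l + 9) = (l - 3)*(l - 2)*(l + 3)*(l - 3)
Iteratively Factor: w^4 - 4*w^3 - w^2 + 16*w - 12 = (w - 2)*(w^3 - 2*w^2 - 5*w + 6) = (w - 3)*(w - 2)*(w^2 + w - 2) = (w - 3)*(w - 2)*(w - 1)*(w + 2)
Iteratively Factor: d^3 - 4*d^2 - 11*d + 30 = (d - 2)*(d^2 - 2*d - 15) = (d - 2)*(d + 3)*(d - 5)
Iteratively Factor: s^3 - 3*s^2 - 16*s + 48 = (s + 4)*(s^2 - 7*s + 12) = (s - 3)*(s + 4)*(s - 4)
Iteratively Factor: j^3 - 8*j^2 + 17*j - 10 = (j - 5)*(j^2 - 3*j + 2) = (j - 5)*(j - 2)*(j - 1)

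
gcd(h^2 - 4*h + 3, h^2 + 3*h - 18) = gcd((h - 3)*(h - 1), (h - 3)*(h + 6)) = h - 3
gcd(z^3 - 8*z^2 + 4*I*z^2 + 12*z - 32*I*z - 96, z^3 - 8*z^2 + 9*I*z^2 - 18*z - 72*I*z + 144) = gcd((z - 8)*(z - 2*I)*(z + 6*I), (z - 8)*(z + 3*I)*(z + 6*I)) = z^2 + z*(-8 + 6*I) - 48*I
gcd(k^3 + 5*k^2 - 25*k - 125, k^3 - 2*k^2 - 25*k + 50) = k^2 - 25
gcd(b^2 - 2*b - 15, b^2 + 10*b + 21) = b + 3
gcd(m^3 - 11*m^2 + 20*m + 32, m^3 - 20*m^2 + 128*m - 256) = m^2 - 12*m + 32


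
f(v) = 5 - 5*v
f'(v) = -5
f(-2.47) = 17.35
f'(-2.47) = -5.00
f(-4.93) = 29.65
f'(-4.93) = -5.00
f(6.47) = -27.35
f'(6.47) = -5.00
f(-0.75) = 8.75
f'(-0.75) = -5.00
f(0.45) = 2.75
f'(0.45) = -5.00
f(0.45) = 2.75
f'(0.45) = -5.00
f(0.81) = 0.95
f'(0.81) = -5.00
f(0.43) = 2.85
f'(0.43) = -5.00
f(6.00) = -25.00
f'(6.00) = -5.00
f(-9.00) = 50.00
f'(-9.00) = -5.00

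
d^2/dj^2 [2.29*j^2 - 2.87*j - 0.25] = 4.58000000000000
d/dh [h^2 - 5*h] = 2*h - 5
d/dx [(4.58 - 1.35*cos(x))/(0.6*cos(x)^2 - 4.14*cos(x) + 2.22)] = (-0.81*cos(x)^2 + 5.496*cos(x) - 15.9642)*sin(x)/(0.36*cos(x)^4 - 4.968*cos(x)^3 + 19.8036*cos(x)^2 - 18.3816*cos(x) + 4.9284)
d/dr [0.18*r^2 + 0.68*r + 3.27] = 0.36*r + 0.68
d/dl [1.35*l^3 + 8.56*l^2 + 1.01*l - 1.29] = 4.05*l^2 + 17.12*l + 1.01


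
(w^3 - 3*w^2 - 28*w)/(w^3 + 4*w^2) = (w - 7)/w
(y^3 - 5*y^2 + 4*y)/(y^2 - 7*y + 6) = y*(y - 4)/(y - 6)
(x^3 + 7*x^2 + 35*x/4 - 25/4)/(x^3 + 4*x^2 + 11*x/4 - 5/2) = (x + 5)/(x + 2)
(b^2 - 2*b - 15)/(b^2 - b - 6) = (-b^2 + 2*b + 15)/(-b^2 + b + 6)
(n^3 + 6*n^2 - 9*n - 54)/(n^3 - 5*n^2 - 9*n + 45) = (n + 6)/(n - 5)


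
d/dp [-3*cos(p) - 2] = 3*sin(p)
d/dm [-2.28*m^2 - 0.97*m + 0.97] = -4.56*m - 0.97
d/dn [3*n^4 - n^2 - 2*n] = 12*n^3 - 2*n - 2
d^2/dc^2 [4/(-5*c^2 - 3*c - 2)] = 8*(25*c^2 + 15*c - (10*c + 3)^2 + 10)/(5*c^2 + 3*c + 2)^3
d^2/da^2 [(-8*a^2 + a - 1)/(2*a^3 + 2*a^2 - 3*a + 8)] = 2*(-32*a^6 + 12*a^5 - 156*a^4 + 826*a^3 + 294*a^2 + 18*a - 481)/(8*a^9 + 24*a^8 - 12*a^7 + 32*a^6 + 210*a^5 - 138*a^4 + 69*a^3 + 600*a^2 - 576*a + 512)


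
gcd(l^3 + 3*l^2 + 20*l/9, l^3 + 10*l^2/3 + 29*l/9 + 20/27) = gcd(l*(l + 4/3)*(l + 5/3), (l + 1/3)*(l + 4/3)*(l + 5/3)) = l^2 + 3*l + 20/9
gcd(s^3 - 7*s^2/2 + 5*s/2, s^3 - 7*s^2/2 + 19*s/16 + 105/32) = s - 5/2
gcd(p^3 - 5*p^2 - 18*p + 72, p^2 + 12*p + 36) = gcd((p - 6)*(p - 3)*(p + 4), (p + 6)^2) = 1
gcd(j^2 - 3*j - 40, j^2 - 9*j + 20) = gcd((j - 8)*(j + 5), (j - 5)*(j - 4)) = 1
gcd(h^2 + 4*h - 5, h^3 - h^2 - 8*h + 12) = 1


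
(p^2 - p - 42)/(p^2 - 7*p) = (p + 6)/p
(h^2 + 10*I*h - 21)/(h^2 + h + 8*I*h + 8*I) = (h^2 + 10*I*h - 21)/(h^2 + h + 8*I*h + 8*I)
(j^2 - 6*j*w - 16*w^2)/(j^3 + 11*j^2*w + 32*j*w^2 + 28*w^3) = (j - 8*w)/(j^2 + 9*j*w + 14*w^2)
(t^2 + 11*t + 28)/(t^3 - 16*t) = (t + 7)/(t*(t - 4))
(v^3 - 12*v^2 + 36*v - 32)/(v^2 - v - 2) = (v^2 - 10*v + 16)/(v + 1)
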